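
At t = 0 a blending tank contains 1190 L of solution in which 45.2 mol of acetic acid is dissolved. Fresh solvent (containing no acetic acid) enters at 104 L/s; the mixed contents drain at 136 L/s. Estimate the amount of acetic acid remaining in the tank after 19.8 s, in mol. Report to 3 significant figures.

Total volume: dV/dt = Q_in − Q_out = -32.000 L/s, so V(t) = 1190 − 32.000 t and V(19.8) = 556.40 L.
Species balance (pure solvent in): dm/dt = −Q_out · m/V(t).
dm/m = −Q_out dt/(V₀ − 32.000 t); integrating gives ln(m/m₀) = −(Q_out/(Q_in−Q_out)) ln(V/V₀).
m = m₀ (V₀/V)^(Q_out/(Q_in−Q_out)) = 45.2 × (1190/556.40)^(-4.2500) = 1.7863 mol.

1.79 mol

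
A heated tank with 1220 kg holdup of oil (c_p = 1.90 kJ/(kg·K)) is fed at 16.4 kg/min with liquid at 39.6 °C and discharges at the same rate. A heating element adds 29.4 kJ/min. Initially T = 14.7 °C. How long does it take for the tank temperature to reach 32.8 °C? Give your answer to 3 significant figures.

First-law balance (no shaft work): M c_p dT/dt = ṁ c_p (T_in − T) + 29.4.
τ = M/ṁ = 74.390 min; T_ss = T_in + Q̇/(ṁ c_p) = 40.544 °C.
T(t) = T_ss + (T₀ − T_ss) e^(−t/τ). Set T = 32.8:
e^(−t/τ) = (32.8 − 40.544)/(14.7 − 40.544) = 0.29963
t = −74.390 · ln(0.29963) = 89.655 min.

89.7 min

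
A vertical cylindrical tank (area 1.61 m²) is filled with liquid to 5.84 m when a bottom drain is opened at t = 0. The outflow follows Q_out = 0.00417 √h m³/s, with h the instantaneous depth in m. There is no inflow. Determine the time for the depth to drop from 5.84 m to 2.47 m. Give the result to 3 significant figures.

652 s

Volume balance on the tank: A dh/dt = −0.00417 √h.
Separate and integrate: 2(√h − √h₀) = −(0.00417/A) t.
t = 2A(√h₀ − √h)/0.00417 = 2·1.61·(√5.84 − √2.47)/0.00417
  = 3.2200 × (2.4166 − 1.5716) / 0.00417 = 652.48 s.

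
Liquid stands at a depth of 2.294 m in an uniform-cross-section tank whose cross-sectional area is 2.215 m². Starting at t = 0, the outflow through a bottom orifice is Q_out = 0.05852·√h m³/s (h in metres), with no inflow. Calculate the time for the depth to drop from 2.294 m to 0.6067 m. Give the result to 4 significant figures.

With no inflow, A dh/dt = −0.05852 √h.
This is separable: 2 d(√h)/dt = −0.05852/A, so √h = √h₀ − (0.05852/(2A)) t.
t = 2A(√h₀ − √h)/0.05852 = 2·2.215·(√2.294 − √0.6067)/0.05852
  = 4.43000 × (1.51460 − 0.778909) / 0.05852 = 55.6919 s.

55.69 s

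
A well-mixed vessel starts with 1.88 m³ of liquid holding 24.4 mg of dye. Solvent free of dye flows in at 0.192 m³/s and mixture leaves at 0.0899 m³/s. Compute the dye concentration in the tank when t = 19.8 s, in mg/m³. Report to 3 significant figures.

3.29 mg/m³

Total volume: dV/dt = Q_in − Q_out = 0.10210 m³/s, so V(t) = 1.88 + 0.10210 t and V(19.8) = 3.9016 m³.
No dye enters, so dm/dt = −Q_out · (m/V).
Separate: dm/m = −Q_out dt/V(t) ⇒ ln(m/m₀) = −(Q_out/(Q_in−Q_out)) ln(V/V₀).
m = m₀ (V₀/V)^(Q_out/(Q_in−Q_out)) = 24.4 × (1.88/3.9016)^(0.88051) = 12.829 mg.
C = m/V = 12.829/3.9016 = 3.2882 mg/m³.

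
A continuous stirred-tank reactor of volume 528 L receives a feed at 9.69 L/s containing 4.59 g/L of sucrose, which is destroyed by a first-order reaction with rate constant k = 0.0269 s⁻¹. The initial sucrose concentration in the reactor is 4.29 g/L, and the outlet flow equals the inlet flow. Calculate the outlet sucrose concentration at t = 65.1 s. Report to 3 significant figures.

1.99 g/L

Accumulation = in − out − consumed: V dC/dt = Q C_in − Q C − k V C.
dC/dt = (Q/V) C_in − (Q/V + k) C; effective rate a = Q/V + k = 0.018352 + 0.0269 = 0.045252 s⁻¹.
C_ss = Q C_in/(Q + kV) = 1.8615 g/L; C(t) = C_ss + (C₀ − C_ss) e^(−a t).
C(65.1) = 1.8615 + (2.4285)·e^(−0.045252·65.1) = 1.8615 + (2.4285)·0.052554 = 1.9891 g/L.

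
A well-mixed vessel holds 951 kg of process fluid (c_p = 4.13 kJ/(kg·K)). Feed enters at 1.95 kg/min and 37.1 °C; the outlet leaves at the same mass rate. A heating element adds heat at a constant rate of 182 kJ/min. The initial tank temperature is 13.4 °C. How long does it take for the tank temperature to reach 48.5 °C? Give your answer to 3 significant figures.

M c_p dT/dt = ṁ c_p (T_in − T) + Q̇.
τ = M/ṁ = 487.69 min; T_ss = T_in + Q̇/(ṁ c_p) = 59.699 °C.
T(t) = T_ss + (T₀ − T_ss) e^(−t/τ). Set T = 48.5:
e^(−t/τ) = (48.5 − 59.699)/(13.4 − 59.699) = 0.24188
t = −487.69 · ln(0.24188) = 692.18 min.

692 min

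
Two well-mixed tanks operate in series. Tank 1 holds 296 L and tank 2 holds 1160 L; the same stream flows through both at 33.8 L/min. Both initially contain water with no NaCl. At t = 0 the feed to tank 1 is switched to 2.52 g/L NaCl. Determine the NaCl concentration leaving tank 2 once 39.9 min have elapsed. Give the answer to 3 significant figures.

Time constants: τᵢ = Vᵢ/Q for each well-mixed tank.
τ₁ = 296/33.8 = 8.7574 min; τ₂ = 1160/33.8 = 34.320 min.
Tank 1: C₁ = C_in(1 − e^(−t/τ₁)). Tank 2 (τ₁ ≠ τ₂): C₂ = C_in[1 − (τ₁ e^(−t/τ₁) − τ₂ e^(−t/τ₂))/(τ₁ − τ₂)].
At t = 39.9: e^(−t/τ₁) = 0.010502, e^(−t/τ₂) = 0.31267.
C₂ = 2.52·[1 − (8.7574·0.010502 − 34.320·0.31267)/(-25.562)] = 2.52·0.58381 = 1.4712 g/L.

1.47 g/L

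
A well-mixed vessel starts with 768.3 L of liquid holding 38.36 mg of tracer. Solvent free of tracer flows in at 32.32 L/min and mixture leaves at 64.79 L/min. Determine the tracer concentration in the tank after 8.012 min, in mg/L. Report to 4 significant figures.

0.03309 mg/L

Total volume: dV/dt = Q_in − Q_out = -32.4700 L/min, so V(t) = 768.3 − 32.4700 t and V(8.012) = 508.150 L.
Solute balance: dm/dt = 0 − Q_out C = −Q_out m/V(t).
dm/m = −Q_out dt/(V₀ − 32.4700 t); integrating gives ln(m/m₀) = −(Q_out/(Q_in−Q_out)) ln(V/V₀).
m = m₀ (V₀/V)^(Q_out/(Q_in−Q_out)) = 38.36 × (768.3/508.150)^(-1.99538) = 16.8124 mg.
C = m/V = 16.8124/508.150 = 0.0330856 mg/L.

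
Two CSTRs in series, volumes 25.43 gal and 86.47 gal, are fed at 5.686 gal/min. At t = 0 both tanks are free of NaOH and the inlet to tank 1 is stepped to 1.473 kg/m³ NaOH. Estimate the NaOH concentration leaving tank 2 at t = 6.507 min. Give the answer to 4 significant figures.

0.2560 kg/m³

Species balance on tank i: dCᵢ/dt = (Cᵢ₋₁ − Cᵢ)/τᵢ with τᵢ = Vᵢ/Q.
τ₁ = 25.43/5.686 = 4.47239 min; τ₂ = 86.47/5.686 = 15.2075 min.
Tank 1: C₁ = C_in(1 − e^(−t/τ₁)). Tank 2 (τ₁ ≠ τ₂): C₂ = C_in[1 − (τ₁ e^(−t/τ₁) − τ₂ e^(−t/τ₂))/(τ₁ − τ₂)].
At t = 6.507: e^(−t/τ₁) = 0.233417, e^(−t/τ₂) = 0.651889.
C₂ = 1.473·[1 − (4.47239·0.233417 − 15.2075·0.651889)/(-10.7351)] = 1.473·0.173770 = 0.255963 kg/m³.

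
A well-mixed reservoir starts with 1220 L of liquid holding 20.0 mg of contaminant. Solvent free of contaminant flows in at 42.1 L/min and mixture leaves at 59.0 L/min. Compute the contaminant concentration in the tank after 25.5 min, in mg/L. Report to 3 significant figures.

Let m(t) be the amount of contaminant. Volume: V(t) = V₀ + (Q_in − Q_out) t = 1220 − 16.900 t; V(25.5) = 789.05 L.
Solute balance: dm/dt = 0 − Q_out C = −Q_out m/V(t).
Separate: dm/m = −Q_out dt/V(t) ⇒ ln(m/m₀) = −(Q_out/(Q_in−Q_out)) ln(V/V₀).
m = m₀ (V₀/V)^(Q_out/(Q_in−Q_out)) = 20.0 × (1220/789.05)^(-3.4911) = 4.3683 mg.
C = m/V = 4.3683/789.05 = 0.0055362 mg/L.

0.00554 mg/L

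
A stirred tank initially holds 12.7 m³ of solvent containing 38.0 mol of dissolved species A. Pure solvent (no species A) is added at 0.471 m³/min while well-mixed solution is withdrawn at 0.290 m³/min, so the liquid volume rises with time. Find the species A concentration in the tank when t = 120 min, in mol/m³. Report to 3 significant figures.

Total volume: dV/dt = Q_in − Q_out = 0.18100 m³/min, so V(t) = 12.7 + 0.18100 t and V(120) = 34.420 m³.
Species balance (pure solvent in): dm/dt = −Q_out · m/V(t).
dm/m = −Q_out dt/(V₀ + 0.18100 t); integrating gives ln(m/m₀) = −(Q_out/(Q_in−Q_out)) ln(V/V₀).
m = m₀ (V₀/V)^(Q_out/(Q_in−Q_out)) = 38.0 × (12.7/34.420)^(1.6022) = 7.6916 mol.
C = m/V = 7.6916/34.420 = 0.22346 mol/m³.

0.223 mol/m³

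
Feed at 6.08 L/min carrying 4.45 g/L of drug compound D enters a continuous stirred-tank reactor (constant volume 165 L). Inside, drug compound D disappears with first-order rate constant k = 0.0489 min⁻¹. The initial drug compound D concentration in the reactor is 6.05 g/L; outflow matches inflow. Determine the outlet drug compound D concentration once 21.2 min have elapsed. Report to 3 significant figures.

2.58 g/L

V dC/dt = Q(C_in − C) − k V C.
This is linear with rate a = Q/V + k = 0.085748 min⁻¹.
C_ss = Q C_in/(Q + kV) = 1.9123 g/L; C(t) = C_ss + (C₀ − C_ss) e^(−a t).
C(21.2) = 1.9123 + (4.1377)·e^(−0.085748·21.2) = 1.9123 + (4.1377)·0.16237 = 2.5841 g/L.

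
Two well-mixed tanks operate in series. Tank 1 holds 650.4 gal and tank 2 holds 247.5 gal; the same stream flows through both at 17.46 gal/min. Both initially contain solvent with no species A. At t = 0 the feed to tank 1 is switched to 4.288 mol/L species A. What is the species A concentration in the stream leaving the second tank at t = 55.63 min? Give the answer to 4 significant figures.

2.785 mol/L

Species balance on tank i: dCᵢ/dt = (Cᵢ₋₁ − Cᵢ)/τᵢ with τᵢ = Vᵢ/Q.
τ₁ = 650.4/17.46 = 37.2509 min; τ₂ = 247.5/17.46 = 14.1753 min.
Solving the cascade with C₁(0)=C₂(0)=0 gives C₂(t) = C_in[1 − (τ₁ e^(−t/τ₁) − τ₂ e^(−t/τ₂))/(τ₁ − τ₂)].
At t = 55.63: e^(−t/τ₁) = 0.224610, e^(−t/τ₂) = 0.0197531.
C₂ = 4.288·[1 − (37.2509·0.224610 − 14.1753·0.0197531)/(23.0756)] = 4.288·0.649547 = 2.78526 mol/L.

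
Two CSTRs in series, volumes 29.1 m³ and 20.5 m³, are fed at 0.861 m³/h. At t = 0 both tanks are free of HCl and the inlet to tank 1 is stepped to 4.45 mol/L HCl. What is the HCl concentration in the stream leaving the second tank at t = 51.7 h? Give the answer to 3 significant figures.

2.40 mol/L

Each tank obeys Vᵢ dCᵢ/dt = Q(Cᵢ₋₁ − Cᵢ), so τᵢ = Vᵢ/Q.
τ₁ = 29.1/0.861 = 33.798 h; τ₂ = 20.5/0.861 = 23.810 h.
Solving the cascade with C₁(0)=C₂(0)=0 gives C₂(t) = C_in[1 − (τ₁ e^(−t/τ₁) − τ₂ e^(−t/τ₂))/(τ₁ − τ₂)].
At t = 51.7: e^(−t/τ₁) = 0.21660, e^(−t/τ₂) = 0.11402.
C₂ = 4.45·[1 − (33.798·0.21660 − 23.810·0.11402)/(9.9884)] = 4.45·0.53886 = 2.3979 mol/L.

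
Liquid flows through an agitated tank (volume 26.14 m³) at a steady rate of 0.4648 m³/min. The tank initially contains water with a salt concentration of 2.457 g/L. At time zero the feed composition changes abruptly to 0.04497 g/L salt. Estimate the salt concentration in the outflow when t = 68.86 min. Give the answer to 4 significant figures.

Mass balance on the solute (V constant): V dC/dt = Q(C_in − C).
Rewrite as dC/dt + C/τ = C_in/τ, τ = V/Q = 56.2392 min.
C approaches C_in exponentially: C(t) = C_in + (C₀ − C_in) e^(−t/τ).
C(68.86) = 0.04497 + (2.457 − 0.04497)·e^(−68.86/56.2392) = 0.04497 + (2.41203)·0.293930 = 0.753939 g/L.

0.7539 g/L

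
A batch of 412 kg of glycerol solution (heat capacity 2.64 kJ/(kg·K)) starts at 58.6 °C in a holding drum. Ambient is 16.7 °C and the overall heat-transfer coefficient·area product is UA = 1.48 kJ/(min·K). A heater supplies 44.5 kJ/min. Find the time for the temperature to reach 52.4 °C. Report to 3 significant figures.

546 min

Lumped-capacitance energy balance: M c_p dT/dt = UA(T_amb − T) + Q̇.
τ = M c_p/UA = 734.92 min; T_ss = T_amb + Q̇/UA = 16.7 + 44.5/1.48 = 46.768 °C.
T(t) = T_ss + (T₀ − T_ss)e^(−t/τ); set T = 52.4:
t = −τ ln[(T − T_ss)/(T₀ − T_ss)] = −734.92 · ln(0.47602) = 545.53 min.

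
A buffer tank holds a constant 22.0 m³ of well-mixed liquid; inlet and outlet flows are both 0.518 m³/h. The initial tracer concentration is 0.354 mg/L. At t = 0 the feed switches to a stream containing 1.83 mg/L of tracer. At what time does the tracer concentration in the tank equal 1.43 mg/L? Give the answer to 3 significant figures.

Unsteady species balance (constant V, well mixed): V dC/dt = Q(C_in − C), so τ = V/Q = 42.471 h.
C(t) = C_in + (C₀ − C_in) e^(−t/τ). Set C = 1.43 and solve for t:
e^(−t/τ) = (C − C_in)/(C₀ − C_in) = (1.43 − 1.83)/(0.354 − 1.83) = 0.27100
t = −τ ln(…) = 42.471 × 1.3056 = 55.451 h.

55.5 h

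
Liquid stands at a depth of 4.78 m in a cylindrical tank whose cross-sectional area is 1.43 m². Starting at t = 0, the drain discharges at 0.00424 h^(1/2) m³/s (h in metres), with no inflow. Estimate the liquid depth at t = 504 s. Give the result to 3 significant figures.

2.07 m

Accumulation of liquid (constant cross-section A): A dh/dt = −0.00424 √h.
This is separable: 2 d(√h)/dt = −0.00424/A, so √h = √h₀ − (0.00424/(2A)) t.
√h = √4.78 − 0.00424·504/(2·1.43) = 2.1863 − 0.74719 = 1.4391.
h = 1.4391² = 2.0711 m.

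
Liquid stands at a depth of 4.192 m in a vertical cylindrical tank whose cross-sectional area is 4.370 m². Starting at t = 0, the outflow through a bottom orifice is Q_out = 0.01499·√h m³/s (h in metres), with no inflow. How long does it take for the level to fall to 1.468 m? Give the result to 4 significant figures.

487.3 s

Unsteady balance on liquid volume: A dh/dt = −0.01499 √h.
This is separable: 2 d(√h)/dt = −0.01499/A, so √h = √h₀ − (0.01499/(2A)) t.
t = 2A(√h₀ − √h)/0.01499 = 2·4.370·(√4.192 − √1.468)/0.01499
  = 8.74000 × (2.04744 − 1.21161) / 0.01499 = 487.333 s.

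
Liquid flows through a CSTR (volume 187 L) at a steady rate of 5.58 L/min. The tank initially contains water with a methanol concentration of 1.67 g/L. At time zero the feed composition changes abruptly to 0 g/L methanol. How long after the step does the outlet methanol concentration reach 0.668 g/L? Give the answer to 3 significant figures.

Transient balance on the dissolved component: V dC/dt = Q(C_in − C), so τ = V/Q = 33.513 min.
C(t) = C_in + (C₀ − C_in) e^(−t/τ). Set C = 0.668 and solve for t:
e^(−t/τ) = (C − C_in)/(C₀ − C_in) = (0.668 − 0)/(1.67 − 0) = 0.40000
t = −τ ln(…) = 33.513 × 0.91629 = 30.707 min.

30.7 min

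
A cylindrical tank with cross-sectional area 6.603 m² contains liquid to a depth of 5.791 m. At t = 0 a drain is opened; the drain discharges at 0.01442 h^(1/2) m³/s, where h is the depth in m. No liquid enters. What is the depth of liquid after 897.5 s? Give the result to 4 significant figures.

2.035 m

A dh/dt = −Q_out = −0.01442 √h.
This is separable: 2 d(√h)/dt = −0.01442/A, so √h = √h₀ − (0.01442/(2A)) t.
√h = √5.791 − 0.01442·897.5/(2·6.603) = 2.40645 − 0.980005 = 1.42644.
h = 1.42644² = 2.03474 m.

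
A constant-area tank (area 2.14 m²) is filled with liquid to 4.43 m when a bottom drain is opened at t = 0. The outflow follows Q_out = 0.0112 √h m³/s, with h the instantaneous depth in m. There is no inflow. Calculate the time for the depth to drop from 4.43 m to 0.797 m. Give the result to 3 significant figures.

Accumulation of liquid (constant cross-section A): A dh/dt = −0.0112 √h.
This is separable: 2 d(√h)/dt = −0.0112/A, so √h = √h₀ − (0.0112/(2A)) t.
t = 2A(√h₀ − √h)/0.0112 = 2·2.14·(√4.43 − √0.797)/0.0112
  = 4.2800 × (2.1048 − 0.89275) / 0.0112 = 463.16 s.

463 s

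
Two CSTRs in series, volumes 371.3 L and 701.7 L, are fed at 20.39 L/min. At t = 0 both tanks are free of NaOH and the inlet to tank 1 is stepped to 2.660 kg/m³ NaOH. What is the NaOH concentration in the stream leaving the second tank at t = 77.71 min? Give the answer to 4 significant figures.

2.111 kg/m³

Species balance on tank i: dCᵢ/dt = (Cᵢ₋₁ − Cᵢ)/τᵢ with τᵢ = Vᵢ/Q.
τ₁ = 371.3/20.39 = 18.2099 min; τ₂ = 701.7/20.39 = 34.4139 min.
Tank 1: C₁ = C_in(1 − e^(−t/τ₁)). Tank 2 (τ₁ ≠ τ₂): C₂ = C_in[1 − (τ₁ e^(−t/τ₁) − τ₂ e^(−t/τ₂))/(τ₁ − τ₂)].
At t = 77.71: e^(−t/τ₁) = 0.0140174, e^(−t/τ₂) = 0.104549.
C₂ = 2.660·[1 − (18.2099·0.0140174 − 34.4139·0.104549)/(-16.2040)] = 2.660·0.793712 = 2.11127 kg/m³.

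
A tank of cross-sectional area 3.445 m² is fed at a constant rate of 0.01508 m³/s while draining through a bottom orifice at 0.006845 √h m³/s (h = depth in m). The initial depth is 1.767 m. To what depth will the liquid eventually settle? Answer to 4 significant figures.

Volume balance on the tank: A dh/dt = Q_in − 0.006845 √h. At steady state dh/dt = 0:
Q_in = 0.006845 √h_ss ⇒ √h_ss = 0.01508/0.006845 = 2.20307.
h_ss = 2.20307² = 4.85351 m. (Since h₀ = 1.767 m < h_ss, the level will rise toward this value.)

4.854 m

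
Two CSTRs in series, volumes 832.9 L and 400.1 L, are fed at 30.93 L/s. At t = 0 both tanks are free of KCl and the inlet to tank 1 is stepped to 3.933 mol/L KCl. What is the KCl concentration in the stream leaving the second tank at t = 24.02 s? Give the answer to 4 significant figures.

1.399 mol/L

Each tank obeys Vᵢ dCᵢ/dt = Q(Cᵢ₋₁ − Cᵢ), so τᵢ = Vᵢ/Q.
τ₁ = 832.9/30.93 = 26.9285 s; τ₂ = 400.1/30.93 = 12.9357 s.
Tank 1: C₁ = C_in(1 − e^(−t/τ₁)). Tank 2 (τ₁ ≠ τ₂): C₂ = C_in[1 − (τ₁ e^(−t/τ₁) − τ₂ e^(−t/τ₂))/(τ₁ − τ₂)].
At t = 24.02: e^(−t/τ₁) = 0.409839, e^(−t/τ₂) = 0.156159.
C₂ = 3.933·[1 − (26.9285·0.409839 − 12.9357·0.156159)/(13.9929)] = 3.933·0.355647 = 1.39876 mol/L.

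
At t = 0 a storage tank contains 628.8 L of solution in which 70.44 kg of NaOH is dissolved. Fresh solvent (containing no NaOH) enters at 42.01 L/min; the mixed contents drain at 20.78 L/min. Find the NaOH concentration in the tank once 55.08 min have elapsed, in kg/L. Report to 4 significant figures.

Let m(t) be the amount of NaOH. Volume: V(t) = V₀ + (Q_in − Q_out) t = 628.8 + 21.2300 t; V(55.08) = 1798.15 L.
Solute balance: dm/dt = 0 − Q_out C = −Q_out m/V(t).
dm/m = −Q_out dt/(V₀ + 21.2300 t); integrating gives ln(m/m₀) = −(Q_out/(Q_in−Q_out)) ln(V/V₀).
m = m₀ (V₀/V)^(Q_out/(Q_in−Q_out)) = 70.44 × (628.8/1798.15)^(0.978804) = 25.1871 kg.
C = m/V = 25.1871/1798.15 = 0.0140073 kg/L.

0.01401 kg/L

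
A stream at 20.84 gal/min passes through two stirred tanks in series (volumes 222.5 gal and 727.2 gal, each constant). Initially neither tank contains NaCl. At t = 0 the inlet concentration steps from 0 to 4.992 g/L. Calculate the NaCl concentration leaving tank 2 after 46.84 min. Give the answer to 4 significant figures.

Species balance on tank i: dCᵢ/dt = (Cᵢ₋₁ − Cᵢ)/τᵢ with τᵢ = Vᵢ/Q.
τ₁ = 222.5/20.84 = 10.6766 min; τ₂ = 727.2/20.84 = 34.8944 min.
Solving the cascade with C₁(0)=C₂(0)=0 gives C₂(t) = C_in[1 − (τ₁ e^(−t/τ₁) − τ₂ e^(−t/τ₂))/(τ₁ − τ₂)].
At t = 46.84: e^(−t/τ₁) = 0.0124359, e^(−t/τ₂) = 0.261235.
C₂ = 4.992·[1 − (10.6766·0.0124359 − 34.8944·0.261235)/(-24.2179)] = 4.992·0.629080 = 3.14037 g/L.

3.140 g/L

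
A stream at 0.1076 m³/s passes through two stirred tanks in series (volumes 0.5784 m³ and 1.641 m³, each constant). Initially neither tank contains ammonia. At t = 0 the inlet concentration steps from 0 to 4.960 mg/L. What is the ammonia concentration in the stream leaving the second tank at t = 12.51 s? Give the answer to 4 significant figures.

Species balance on tank i: dCᵢ/dt = (Cᵢ₋₁ − Cᵢ)/τᵢ with τᵢ = Vᵢ/Q.
τ₁ = 0.5784/0.1076 = 5.37546 s; τ₂ = 1.641/0.1076 = 15.2509 s.
Tank 1: C₁ = C_in(1 − e^(−t/τ₁)). Tank 2 (τ₁ ≠ τ₂): C₂ = C_in[1 − (τ₁ e^(−t/τ₁) − τ₂ e^(−t/τ₂))/(τ₁ − τ₂)].
At t = 12.51: e^(−t/τ₁) = 0.0975646, e^(−t/τ₂) = 0.440309.
C₂ = 4.960·[1 − (5.37546·0.0975646 − 15.2509·0.440309)/(-9.87546)] = 4.960·0.373126 = 1.85071 mg/L.

1.851 mg/L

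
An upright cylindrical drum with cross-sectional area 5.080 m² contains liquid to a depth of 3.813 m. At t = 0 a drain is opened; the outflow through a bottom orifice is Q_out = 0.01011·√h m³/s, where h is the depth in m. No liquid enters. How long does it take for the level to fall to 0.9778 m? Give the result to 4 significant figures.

A dh/dt = −Q_out = −0.01011 √h.
This is separable: 2 d(√h)/dt = −0.01011/A, so √h = √h₀ − (0.01011/(2A)) t.
t = 2A(√h₀ − √h)/0.01011 = 2·5.080·(√3.813 − √0.9778)/0.01011
  = 10.1600 × (1.95269 − 0.988838) / 0.01011 = 968.620 s.

968.6 s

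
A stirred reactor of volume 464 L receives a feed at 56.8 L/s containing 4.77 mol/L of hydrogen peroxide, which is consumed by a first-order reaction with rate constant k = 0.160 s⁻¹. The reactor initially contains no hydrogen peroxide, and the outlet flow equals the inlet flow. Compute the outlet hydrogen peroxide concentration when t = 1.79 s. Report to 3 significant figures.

0.820 mol/L

Accumulation = in − out − consumed: V dC/dt = Q C_in − Q C − k V C.
This is linear with rate a = Q/V + k = 0.28241 s⁻¹.
C_ss = Q C_in/(Q + kV) = 2.0676 mol/L; C(t) = C_ss + (C₀ − C_ss) e^(−a t).
C(1.79) = 2.0676 + (-2.0676)·e^(−0.28241·1.79) = 2.0676 + (-2.0676)·0.60319 = 0.82043 mol/L.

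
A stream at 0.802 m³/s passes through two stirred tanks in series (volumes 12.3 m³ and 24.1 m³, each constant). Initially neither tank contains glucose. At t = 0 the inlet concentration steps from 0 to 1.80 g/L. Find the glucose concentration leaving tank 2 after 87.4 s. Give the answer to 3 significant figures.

1.61 g/L

Each tank obeys Vᵢ dCᵢ/dt = Q(Cᵢ₋₁ − Cᵢ), so τᵢ = Vᵢ/Q.
τ₁ = 12.3/0.802 = 15.337 s; τ₂ = 24.1/0.802 = 30.050 s.
Tank 1: C₁ = C_in(1 − e^(−t/τ₁)). Tank 2 (τ₁ ≠ τ₂): C₂ = C_in[1 − (τ₁ e^(−t/τ₁) − τ₂ e^(−t/τ₂))/(τ₁ − τ₂)].
At t = 87.4: e^(−t/τ₁) = 0.0033501, e^(−t/τ₂) = 0.054558.
C₂ = 1.80·[1 − (15.337·0.0033501 − 30.050·0.054558)/(-14.713)] = 1.80·0.89207 = 1.6057 g/L.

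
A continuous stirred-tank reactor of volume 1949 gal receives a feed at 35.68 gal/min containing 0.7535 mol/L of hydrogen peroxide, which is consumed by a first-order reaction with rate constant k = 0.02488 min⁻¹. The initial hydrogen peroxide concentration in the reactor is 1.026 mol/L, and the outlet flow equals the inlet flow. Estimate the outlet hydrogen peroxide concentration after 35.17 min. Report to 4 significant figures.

0.4741 mol/L

Species balance: V dC/dt = Q C_in − Q C − k V C.
dC/dt = (Q/V) C_in − (Q/V + k) C; effective rate a = Q/V + k = 0.0183068 + 0.02488 = 0.0431868 min⁻¹.
C_ss = Q C_in/(Q + kV) = 0.319407 mol/L; C(t) = C_ss + (C₀ − C_ss) e^(−a t).
C(35.17) = 0.319407 + (0.706593)·e^(−0.0431868·35.17) = 0.319407 + (0.706593)·0.218957 = 0.474121 mol/L.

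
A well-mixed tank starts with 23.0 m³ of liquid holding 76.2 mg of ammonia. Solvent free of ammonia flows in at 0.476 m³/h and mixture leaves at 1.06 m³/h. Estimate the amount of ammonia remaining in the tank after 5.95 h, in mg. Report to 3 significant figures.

Total volume: dV/dt = Q_in − Q_out = -0.58400 m³/h, so V(t) = 23.0 − 0.58400 t and V(5.95) = 19.525 m³.
No ammonia enters, so dm/dt = −Q_out · (m/V).
Separate: dm/m = −Q_out dt/V(t) ⇒ ln(m/m₀) = −(Q_out/(Q_in−Q_out)) ln(V/V₀).
m = m₀ (V₀/V)^(Q_out/(Q_in−Q_out)) = 76.2 × (23.0/19.525)^(-1.8151) = 56.604 mg.

56.6 mg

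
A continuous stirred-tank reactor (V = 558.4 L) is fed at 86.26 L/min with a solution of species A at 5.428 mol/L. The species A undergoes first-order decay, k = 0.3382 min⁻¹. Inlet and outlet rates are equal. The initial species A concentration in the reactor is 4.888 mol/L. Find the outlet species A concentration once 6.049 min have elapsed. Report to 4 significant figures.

1.864 mol/L

V dC/dt = Q(C_in − C) − k V C.
dC/dt = (Q/V) C_in − (Q/V + k) C; effective rate a = Q/V + k = 0.154477 + 0.3382 = 0.492677 min⁻¹.
C_ss = Q C_in/(Q + kV) = 1.70193 mol/L; C(t) = C_ss + (C₀ − C_ss) e^(−a t).
C(6.049) = 1.70193 + (3.18607)·e^(−0.492677·6.049) = 1.70193 + (3.18607)·0.0507825 = 1.86373 mol/L.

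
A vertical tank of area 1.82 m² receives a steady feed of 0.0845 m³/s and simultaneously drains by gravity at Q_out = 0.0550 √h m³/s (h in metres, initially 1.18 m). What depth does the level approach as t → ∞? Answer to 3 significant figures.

Unsteady balance on liquid volume: A dh/dt = Q_in − 0.0550 √h. At steady state dh/dt = 0:
Q_in = 0.0550 √h_ss ⇒ √h_ss = 0.0845/0.0550 = 1.5364.
h_ss = 1.5364² = 2.3604 m. (Since h₀ = 1.18 m < h_ss, the level will rise toward this value.)

2.36 m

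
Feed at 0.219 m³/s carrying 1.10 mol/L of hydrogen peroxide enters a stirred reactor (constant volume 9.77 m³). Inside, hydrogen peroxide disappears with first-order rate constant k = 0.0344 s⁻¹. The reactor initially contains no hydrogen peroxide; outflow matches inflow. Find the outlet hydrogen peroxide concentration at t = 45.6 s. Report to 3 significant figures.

V dC/dt = Q(C_in − C) − k V C.
dC/dt = (Q/V) C_in − (Q/V + k) C; effective rate a = Q/V + k = 0.022416 + 0.0344 = 0.056816 s⁻¹.
C_ss = Q C_in/(Q + kV) = 0.43399 mol/L; C(t) = C_ss + (C₀ − C_ss) e^(−a t).
C(45.6) = 0.43399 + (-0.43399)·e^(−0.056816·45.6) = 0.43399 + (-0.43399)·0.074961 = 0.40145 mol/L.

0.401 mol/L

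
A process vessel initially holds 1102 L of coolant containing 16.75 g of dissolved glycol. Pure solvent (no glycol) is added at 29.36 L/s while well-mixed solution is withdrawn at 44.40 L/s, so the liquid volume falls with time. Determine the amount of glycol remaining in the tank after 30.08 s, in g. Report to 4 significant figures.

3.519 g

Total volume: dV/dt = Q_in − Q_out = -15.0400 L/s, so V(t) = 1102 − 15.0400 t and V(30.08) = 649.597 L.
Species balance (pure solvent in): dm/dt = −Q_out · m/V(t).
dm/m = −Q_out dt/(V₀ − 15.0400 t); integrating gives ln(m/m₀) = −(Q_out/(Q_in−Q_out)) ln(V/V₀).
m = m₀ (V₀/V)^(Q_out/(Q_in−Q_out)) = 16.75 × (1102/649.597)^(-2.95213) = 3.51876 g.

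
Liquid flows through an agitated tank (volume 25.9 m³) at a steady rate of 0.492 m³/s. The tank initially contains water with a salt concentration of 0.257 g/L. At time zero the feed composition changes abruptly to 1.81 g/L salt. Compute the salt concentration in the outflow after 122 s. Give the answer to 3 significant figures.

Transient balance on the dissolved component: V dC/dt = Q(C_in − C).
Time constant τ = V/Q = 25.9/0.492 = 52.642 s.
This is linear first-order; C(t) = C_in + (C₀ − C_in) e^(−t/τ).
C(122) = 1.81 + (0.257 − 1.81)·e^(−122/52.642) = 1.81 + (-1.5530)·0.098517 = 1.6570 g/L.

1.66 g/L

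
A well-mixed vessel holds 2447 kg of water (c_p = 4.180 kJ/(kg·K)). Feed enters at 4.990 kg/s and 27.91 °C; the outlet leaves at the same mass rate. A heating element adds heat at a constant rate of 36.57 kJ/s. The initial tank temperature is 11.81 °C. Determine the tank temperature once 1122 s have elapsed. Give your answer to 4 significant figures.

27.85 °C

Energy balance: M c_p dT/dt = ṁ c_p (T_in − T) + 36.57.
τ = M/ṁ = 490.381 s; T_ss = T_in + Q̇/(ṁ c_p) = 27.91 + 36.57/(4.990·4.180) = 29.6633 °C.
This is linear first-order; T(t) = T_ss + (T₀ − T_ss) e^(−t/τ).
T(1122) = 29.6633 + (-17.8533)·e^(−1122/490.381) = 29.6633 + (-17.8533)·0.101467 = 27.8517 °C.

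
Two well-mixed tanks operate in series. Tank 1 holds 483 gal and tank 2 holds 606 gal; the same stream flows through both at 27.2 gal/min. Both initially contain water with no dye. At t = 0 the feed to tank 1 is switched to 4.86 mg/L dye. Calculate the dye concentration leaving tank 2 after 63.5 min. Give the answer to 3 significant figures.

4.01 mg/L

Species balance on tank i: dCᵢ/dt = (Cᵢ₋₁ − Cᵢ)/τᵢ with τᵢ = Vᵢ/Q.
τ₁ = 483/27.2 = 17.757 min; τ₂ = 606/27.2 = 22.279 min.
Solving the cascade with C₁(0)=C₂(0)=0 gives C₂(t) = C_in[1 − (τ₁ e^(−t/τ₁) − τ₂ e^(−t/τ₂))/(τ₁ − τ₂)].
At t = 63.5: e^(−t/τ₁) = 0.027988, e^(−t/τ₂) = 0.057835.
C₂ = 4.86·[1 − (17.757·0.027988 − 22.279·0.057835)/(-4.5221)] = 4.86·0.82496 = 4.0093 mg/L.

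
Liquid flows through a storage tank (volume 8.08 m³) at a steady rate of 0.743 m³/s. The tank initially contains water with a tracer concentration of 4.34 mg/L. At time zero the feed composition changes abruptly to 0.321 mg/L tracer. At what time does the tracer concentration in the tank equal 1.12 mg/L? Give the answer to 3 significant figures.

17.6 s

Mass balance on the solute (V constant): V dC/dt = Q(C_in − C), so τ = V/Q = 10.875 s.
C(t) = C_in + (C₀ − C_in) e^(−t/τ). Set C = 1.12 and solve for t:
e^(−t/τ) = (C − C_in)/(C₀ − C_in) = (1.12 − 0.321)/(4.34 − 0.321) = 0.19881
t = −τ ln(…) = 10.875 × 1.6154 = 17.568 s.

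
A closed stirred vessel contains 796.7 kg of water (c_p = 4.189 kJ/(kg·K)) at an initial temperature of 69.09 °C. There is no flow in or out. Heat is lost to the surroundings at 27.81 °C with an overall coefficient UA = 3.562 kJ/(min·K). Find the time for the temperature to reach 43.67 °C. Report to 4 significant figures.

Lumped-capacitance energy balance: M c_p dT/dt = UA(T_amb − T).
τ = M c_p/UA = 936.939 min; T_ss = T_amb = 27.8100 °C.
T(t) = T_ss + (T₀ − T_ss)e^(−t/τ); set T = 43.67:
t = −τ ln[(T − T_ss)/(T₀ − T_ss)] = −936.939 · ln(0.384205) = 896.255 min.

896.3 min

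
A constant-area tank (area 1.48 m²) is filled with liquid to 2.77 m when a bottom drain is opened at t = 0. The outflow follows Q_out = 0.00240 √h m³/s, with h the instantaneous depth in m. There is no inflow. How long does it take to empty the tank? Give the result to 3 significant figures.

2050 s

Accumulation of liquid (constant cross-section A): A dh/dt = −0.00240 √h.
∫ h^(−1/2) dh = −(0.00240/A) ∫ dt, giving 2√h = 2√h₀ − (0.00240/A) t.
Tank is empty when √h = 0: t_empty = 2A√h₀/0.00240.
t_empty = 2·1.48·√2.77/0.00240 = 2.9600·1.6643/0.00240 = 2052.7 s.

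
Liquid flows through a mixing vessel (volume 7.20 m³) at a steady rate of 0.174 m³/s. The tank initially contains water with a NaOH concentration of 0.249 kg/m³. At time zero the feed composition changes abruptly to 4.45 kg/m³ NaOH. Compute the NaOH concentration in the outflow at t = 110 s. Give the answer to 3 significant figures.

4.16 kg/m³

Mass balance on the solute (V constant): V dC/dt = Q(C_in − C).
So dC/dt = (C_in − C)/τ with τ = V/Q = 7.20/0.174 = 41.379 s.
C approaches C_in exponentially: C(t) = C_in + (C₀ − C_in) e^(−t/τ).
C(110) = 4.45 + (0.249 − 4.45)·e^(−110/41.379) = 4.45 + (-4.2010)·0.070065 = 4.1557 kg/m³.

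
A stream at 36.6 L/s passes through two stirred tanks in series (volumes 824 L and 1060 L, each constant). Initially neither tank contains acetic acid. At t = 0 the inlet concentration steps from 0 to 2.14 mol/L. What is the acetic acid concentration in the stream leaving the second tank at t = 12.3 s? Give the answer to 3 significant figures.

Each tank obeys Vᵢ dCᵢ/dt = Q(Cᵢ₋₁ − Cᵢ), so τᵢ = Vᵢ/Q.
τ₁ = 824/36.6 = 22.514 s; τ₂ = 1060/36.6 = 28.962 s.
Tank 1: C₁ = C_in(1 − e^(−t/τ₁)). Tank 2 (τ₁ ≠ τ₂): C₂ = C_in[1 − (τ₁ e^(−t/τ₁) − τ₂ e^(−t/τ₂))/(τ₁ − τ₂)].
At t = 12.3: e^(−t/τ₁) = 0.57907, e^(−t/τ₂) = 0.65397.
C₂ = 2.14·[1 − (22.514·0.57907 − 28.962·0.65397)/(-6.4481)] = 2.14·0.084521 = 0.18088 mol/L.

0.181 mol/L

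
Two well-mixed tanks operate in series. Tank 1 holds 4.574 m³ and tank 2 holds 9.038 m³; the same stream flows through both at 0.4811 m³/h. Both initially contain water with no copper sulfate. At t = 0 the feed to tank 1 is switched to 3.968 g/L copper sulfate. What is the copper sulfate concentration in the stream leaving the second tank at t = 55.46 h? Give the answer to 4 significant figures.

3.560 g/L

Species balance on tank i: dCᵢ/dt = (Cᵢ₋₁ − Cᵢ)/τᵢ with τᵢ = Vᵢ/Q.
τ₁ = 4.574/0.4811 = 9.50738 h; τ₂ = 9.038/0.4811 = 18.7861 h.
Tank 1: C₁ = C_in(1 − e^(−t/τ₁)). Tank 2 (τ₁ ≠ τ₂): C₂ = C_in[1 − (τ₁ e^(−t/τ₁) − τ₂ e^(−t/τ₂))/(τ₁ − τ₂)].
At t = 55.46: e^(−t/τ₁) = 0.00292821, e^(−t/τ₂) = 0.0522257.
C₂ = 3.968·[1 − (9.50738·0.00292821 − 18.7861·0.0522257)/(-9.27874)] = 3.968·0.897262 = 3.56034 g/L.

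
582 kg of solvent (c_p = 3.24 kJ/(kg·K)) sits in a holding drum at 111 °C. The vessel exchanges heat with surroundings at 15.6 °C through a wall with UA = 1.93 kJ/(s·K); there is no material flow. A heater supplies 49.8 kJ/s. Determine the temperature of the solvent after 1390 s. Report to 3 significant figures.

58.2 °C

Lumped-capacitance energy balance: M c_p dT/dt = UA(T_amb − T) + Q̇.
dT/dt = (T_ss − T)/τ with T_ss = T_amb + Q̇/UA = 15.6 + 49.8/1.93 = 41.403 °C, τ = M c_p/UA = 582·3.24/1.93 = 977.04 s.
T approaches T_ss exponentially: T(t) = T_ss + (T₀ − T_ss) e^(−t/τ).
T(1390) = 41.403 + (69.597)·0.24107 = 58.181 °C.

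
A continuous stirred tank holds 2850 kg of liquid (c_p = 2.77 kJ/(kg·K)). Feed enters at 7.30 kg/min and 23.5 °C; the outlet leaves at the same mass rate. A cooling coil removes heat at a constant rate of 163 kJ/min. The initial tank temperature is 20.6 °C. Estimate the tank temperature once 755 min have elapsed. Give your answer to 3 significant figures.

M c_p dT/dt = ṁ c_p (T_in − T) − Q̇.
Rearrange: dT/dt = (T_ss − T)/τ with τ = M/ṁ = 390.41 min and T_ss = T_in − Q̇/(ṁ c_p) = 15.439 °C.
Solution: T(t) = T_ss + (T₀ − T_ss) e^(−t/τ).
T(755) = 15.439 + (5.1609)·e^(−755/390.41) = 15.439 + (5.1609)·0.14459 = 16.185 °C.

16.2 °C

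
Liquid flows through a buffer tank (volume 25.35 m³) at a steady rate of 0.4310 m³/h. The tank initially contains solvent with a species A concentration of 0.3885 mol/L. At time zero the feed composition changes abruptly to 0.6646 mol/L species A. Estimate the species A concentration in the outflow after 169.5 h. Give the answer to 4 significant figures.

Species balance on the tank: V dC/dt = Q(C_in − C).
Rewrite as dC/dt + C/τ = C_in/τ, τ = V/Q = 58.8167 h.
Integrating: C(t) = C_in + (C₀ − C_in) e^(−t/τ).
C(169.5) = 0.6646 + (0.3885 − 0.6646)·e^(−169.5/58.8167) = 0.6646 + (-0.276100)·0.0560319 = 0.649130 mol/L.

0.6491 mol/L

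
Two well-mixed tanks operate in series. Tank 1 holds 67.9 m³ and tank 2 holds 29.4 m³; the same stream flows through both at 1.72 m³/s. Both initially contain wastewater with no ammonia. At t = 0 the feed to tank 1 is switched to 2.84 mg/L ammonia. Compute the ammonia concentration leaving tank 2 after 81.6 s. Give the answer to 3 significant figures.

2.22 mg/L

Time constants: τᵢ = Vᵢ/Q for each well-mixed tank.
τ₁ = 67.9/1.72 = 39.477 s; τ₂ = 29.4/1.72 = 17.093 s.
Tank 1: C₁ = C_in(1 − e^(−t/τ₁)). Tank 2 (τ₁ ≠ τ₂): C₂ = C_in[1 − (τ₁ e^(−t/τ₁) − τ₂ e^(−t/τ₂))/(τ₁ − τ₂)].
At t = 81.6: e^(−t/τ₁) = 0.12656, e^(−t/τ₂) = 0.0084476.
C₂ = 2.84·[1 − (39.477·0.12656 − 17.093·0.0084476)/(22.384)] = 2.84·0.78325 = 2.2244 mg/L.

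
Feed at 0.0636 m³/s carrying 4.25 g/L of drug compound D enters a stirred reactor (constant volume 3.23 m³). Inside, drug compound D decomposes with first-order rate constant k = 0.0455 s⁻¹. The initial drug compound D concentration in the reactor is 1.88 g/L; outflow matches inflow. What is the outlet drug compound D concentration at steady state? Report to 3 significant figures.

V dC/dt = Q(C_in − C) − k V C.
Steady state (dC/dt = 0): C_ss = Q C_in/(Q + kV) = C_in/(1 + kV/Q).
C_ss = 0.0636·4.25/(0.0636 + 0.0455·3.23) = 0.27030/0.21057 = 1.2837 g/L.

1.28 g/L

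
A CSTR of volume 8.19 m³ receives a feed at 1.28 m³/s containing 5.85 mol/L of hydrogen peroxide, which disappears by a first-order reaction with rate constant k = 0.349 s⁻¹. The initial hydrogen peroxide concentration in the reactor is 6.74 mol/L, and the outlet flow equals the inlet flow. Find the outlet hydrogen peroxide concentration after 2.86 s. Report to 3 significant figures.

2.97 mol/L

Accumulation = in − out − consumed: V dC/dt = Q C_in − Q C − k V C.
dC/dt = (Q/V) C_in − (Q/V + k) C; effective rate a = Q/V + k = 0.15629 + 0.349 = 0.50529 s⁻¹.
C_ss = Q C_in/(Q + kV) = 1.8094 mol/L; C(t) = C_ss + (C₀ − C_ss) e^(−a t).
C(2.86) = 1.8094 + (4.9306)·e^(−0.50529·2.86) = 1.8094 + (4.9306)·0.23572 = 2.9717 mol/L.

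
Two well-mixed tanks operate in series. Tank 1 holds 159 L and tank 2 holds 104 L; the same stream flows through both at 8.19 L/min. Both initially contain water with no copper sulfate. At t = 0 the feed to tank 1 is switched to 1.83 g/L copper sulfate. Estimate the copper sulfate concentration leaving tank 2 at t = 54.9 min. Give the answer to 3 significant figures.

1.56 g/L

Species balance on tank i: dCᵢ/dt = (Cᵢ₋₁ − Cᵢ)/τᵢ with τᵢ = Vᵢ/Q.
τ₁ = 159/8.19 = 19.414 min; τ₂ = 104/8.19 = 12.698 min.
Solving the cascade with C₁(0)=C₂(0)=0 gives C₂(t) = C_in[1 − (τ₁ e^(−t/τ₁) − τ₂ e^(−t/τ₂))/(τ₁ − τ₂)].
At t = 54.9: e^(−t/τ₁) = 0.059139, e^(−t/τ₂) = 0.013255.
C₂ = 1.83·[1 − (19.414·0.059139 − 12.698·0.013255)/(6.7155)] = 1.83·0.85410 = 1.5630 g/L.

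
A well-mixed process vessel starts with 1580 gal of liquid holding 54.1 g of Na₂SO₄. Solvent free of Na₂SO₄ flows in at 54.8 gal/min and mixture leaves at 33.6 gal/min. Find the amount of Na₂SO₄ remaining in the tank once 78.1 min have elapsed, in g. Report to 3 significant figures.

17.4 g

Let m(t) be the amount of Na₂SO₄. Volume: V(t) = V₀ + (Q_in − Q_out) t = 1580 + 21.200 t; V(78.1) = 3235.7 gal.
Solute balance: dm/dt = 0 − Q_out C = −Q_out m/V(t).
Separate: dm/m = −Q_out dt/V(t) ⇒ ln(m/m₀) = −(Q_out/(Q_in−Q_out)) ln(V/V₀).
m = m₀ (V₀/V)^(Q_out/(Q_in−Q_out)) = 54.1 × (1580/3235.7)^(1.5849) = 17.370 g.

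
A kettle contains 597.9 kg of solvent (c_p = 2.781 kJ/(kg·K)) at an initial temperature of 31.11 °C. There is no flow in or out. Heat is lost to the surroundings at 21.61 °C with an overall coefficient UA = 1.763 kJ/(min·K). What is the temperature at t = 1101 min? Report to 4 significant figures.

Energy balance: M c_p dT/dt = −UA(T − T_amb).
dT/dt = (T_ss − T)/τ with T_ss = T_amb = 21.6100 °C, τ = M c_p/UA = 597.9·2.781/1.763 = 943.142 min.
Integrating: T(t) = T_ss + (T₀ − T_ss) e^(−t/τ).
T(1101) = 21.6100 + (9.50000)·0.311183 = 24.5662 °C.

24.57 °C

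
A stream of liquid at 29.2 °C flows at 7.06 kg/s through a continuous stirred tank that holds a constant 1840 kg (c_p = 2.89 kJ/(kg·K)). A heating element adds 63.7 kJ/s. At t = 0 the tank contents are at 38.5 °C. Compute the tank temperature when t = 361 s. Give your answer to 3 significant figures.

33.9 °C

Heat balance on the well-mixed liquid: M c_p dT/dt = ṁ c_p (T_in − T) + 63.7.
Rearrange: dT/dt = (T_ss − T)/τ with τ = M/ṁ = 260.62 s and T_ss = T_in + Q̇/(ṁ c_p) = 32.322 °C.
Solution: T(t) = T_ss + (T₀ − T_ss) e^(−t/τ).
T(361) = 32.322 + (6.1780)·e^(−361/260.62) = 32.322 + (6.1780)·0.25029 = 33.868 °C.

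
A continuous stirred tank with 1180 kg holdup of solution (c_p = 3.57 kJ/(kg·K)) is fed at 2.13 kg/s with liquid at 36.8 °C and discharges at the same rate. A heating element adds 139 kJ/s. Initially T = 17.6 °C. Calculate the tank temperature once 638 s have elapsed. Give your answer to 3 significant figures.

43.2 °C

M c_p dT/dt = ṁ c_p (T_in − T) + Q̇.
τ = M/ṁ = 553.99 s; T_ss = T_in + Q̇/(ṁ c_p) = 36.8 + 139/(2.13·3.57) = 55.080 °C.
Solution: T(t) = T_ss + (T₀ − T_ss) e^(−t/τ).
T(638) = 55.080 + (-37.480)·e^(−638/553.99) = 55.080 + (-37.480)·0.31612 = 43.232 °C.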